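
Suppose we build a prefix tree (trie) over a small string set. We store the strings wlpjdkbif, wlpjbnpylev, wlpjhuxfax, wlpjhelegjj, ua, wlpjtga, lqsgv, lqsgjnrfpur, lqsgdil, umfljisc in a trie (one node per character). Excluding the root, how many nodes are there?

55

Trace insertions, counting only characters that open a new branch:
  "wlpjdkbif" → 9 new (w, l, p, j, d, k, b, i, f)
  "wlpjbnpylev" → prefix "wlpj" already present; 7 new (b, n, p, y, l, e, v)
  "wlpjhuxfax" → prefix "wlpj" already present; 6 new (h, u, x, f, a, x)
  "wlpjhelegjj" → prefix "wlpjh" already present; 6 new (e, l, e, g, j, j)
  "ua" → 2 new (u, a)
  "wlpjtga" → prefix "wlpj" already present; 3 new (t, g, a)
  "lqsgv" → 5 new (l, q, s, g, v)
  "lqsgjnrfpur" → prefix "lqsg" already present; 7 new (j, n, r, f, p, u, r)
  "lqsgdil" → prefix "lqsg" already present; 3 new (d, i, l)
  "umfljisc" → prefix "u" already present; 7 new (m, f, l, j, i, s, c)
Total nodes = 9 + 7 + 6 + 6 + 2 + 3 + 5 + 7 + 3 + 7 = 55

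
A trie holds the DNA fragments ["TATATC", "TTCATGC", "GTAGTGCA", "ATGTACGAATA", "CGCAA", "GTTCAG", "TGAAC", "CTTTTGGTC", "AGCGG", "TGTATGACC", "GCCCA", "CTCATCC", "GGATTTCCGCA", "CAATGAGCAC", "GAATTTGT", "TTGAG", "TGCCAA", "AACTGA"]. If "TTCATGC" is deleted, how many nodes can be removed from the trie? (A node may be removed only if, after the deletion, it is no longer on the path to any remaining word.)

A node on "TTCATGC"'s path can go only if nothing else ends at it or branches off below it.
The suffix "CATGC" (5 nodes) is used only by "TTCATGC"; the node for "TT" still has the child "G", so pruning stops there.
Nodes removed: 5

5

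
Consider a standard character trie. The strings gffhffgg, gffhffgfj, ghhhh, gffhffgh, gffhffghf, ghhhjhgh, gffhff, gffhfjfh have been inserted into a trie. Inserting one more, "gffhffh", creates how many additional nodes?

1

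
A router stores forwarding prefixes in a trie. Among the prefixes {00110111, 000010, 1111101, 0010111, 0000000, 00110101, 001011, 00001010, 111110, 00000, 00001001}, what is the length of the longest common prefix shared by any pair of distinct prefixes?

Look for the deepest trie node that still has at least two words in its subtree.
e.g. "000010" and "00001001" share the prefix "000010" of length 6; no pair shares a longer one.
Longest shared-prefix length: 6

6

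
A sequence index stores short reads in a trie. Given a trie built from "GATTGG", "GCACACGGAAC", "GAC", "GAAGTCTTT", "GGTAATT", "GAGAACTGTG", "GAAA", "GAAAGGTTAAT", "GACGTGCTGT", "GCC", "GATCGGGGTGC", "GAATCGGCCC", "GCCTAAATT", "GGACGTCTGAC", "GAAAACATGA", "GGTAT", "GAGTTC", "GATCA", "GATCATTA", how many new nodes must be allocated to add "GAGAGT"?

"GAGA" is already a path in the trie; the remaining "GT" must be added.
New nodes needed: |"GAGAGT"| − 4 = 6 − 4 = 2.

2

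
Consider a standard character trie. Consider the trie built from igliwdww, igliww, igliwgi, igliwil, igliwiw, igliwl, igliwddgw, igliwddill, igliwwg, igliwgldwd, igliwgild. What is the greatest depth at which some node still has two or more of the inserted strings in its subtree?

7

Look for the deepest trie node that still has at least two words in its subtree.
"igliwddgw" and "igliwddill" agree on "igliwdd" (7 characters) before diverging; nothing deeper is shared.
Longest shared-prefix length: 7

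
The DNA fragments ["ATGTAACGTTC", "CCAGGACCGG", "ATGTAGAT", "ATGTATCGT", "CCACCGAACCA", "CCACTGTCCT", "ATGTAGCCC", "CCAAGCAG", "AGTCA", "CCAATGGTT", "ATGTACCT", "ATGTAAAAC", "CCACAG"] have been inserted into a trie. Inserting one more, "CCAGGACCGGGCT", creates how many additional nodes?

Walking "CCAGGACCGGGCT" from the root, the first 10 characters ("CCAGGACCGG") follow existing edges; "G" is the first miss.
Each of the 3 remaining characters creates one node.

3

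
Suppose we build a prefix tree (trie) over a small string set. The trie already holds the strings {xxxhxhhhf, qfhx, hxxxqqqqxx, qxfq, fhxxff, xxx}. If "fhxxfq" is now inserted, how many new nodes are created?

1

"fhxxf" is already a path in the trie; the remaining "q" must be added.
New nodes needed: |"fhxxfq"| − 5 = 6 − 5 = 1.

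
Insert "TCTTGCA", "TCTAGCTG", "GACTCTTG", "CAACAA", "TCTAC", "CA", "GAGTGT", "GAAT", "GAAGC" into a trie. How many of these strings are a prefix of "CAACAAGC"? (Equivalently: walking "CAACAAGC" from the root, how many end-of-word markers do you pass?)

2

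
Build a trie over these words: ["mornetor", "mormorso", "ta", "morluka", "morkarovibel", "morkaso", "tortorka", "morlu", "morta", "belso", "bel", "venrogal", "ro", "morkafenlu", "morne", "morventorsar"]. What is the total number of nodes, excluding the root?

68

Insert word by word; a character creates a node only if that edge doesn't already exist:
  "mornetor" → 8 new (m, o, r, n, e, t, o, r)
  "mormorso" → prefix "mor" already present; 5 new (m, o, r, s, o)
  "ta" → 2 new (t, a)
  "morluka" → prefix "mor" already present; 4 new (l, u, k, a)
  "morkarovibel" → prefix "mor" already present; 9 new (k, a, r, o, v, i, b, e, l)
  "morkaso" → prefix "morka" already present; 2 new (s, o)
  "tortorka" → prefix "t" already present; 7 new (o, r, t, o, r, k, a)
  "morlu" → prefix "morlu" already present; 0 new (none)
  "morta" → prefix "mor" already present; 2 new (t, a)
  "belso" → 5 new (b, e, l, s, o)
  "bel" → prefix "bel" already present; 0 new (none)
  "venrogal" → 8 new (v, e, n, r, o, g, a, l)
  "ro" → 2 new (r, o)
  "morkafenlu" → prefix "morka" already present; 5 new (f, e, n, l, u)
  "morne" → prefix "morne" already present; 0 new (none)
  "morventorsar" → prefix "mor" already present; 9 new (v, e, n, t, o, r, s, a, r)
Total nodes = 8 + 5 + 2 + 4 + 9 + 2 + 7 + 0 + 2 + 5 + 0 + 8 + 2 + 5 + 0 + 9 = 68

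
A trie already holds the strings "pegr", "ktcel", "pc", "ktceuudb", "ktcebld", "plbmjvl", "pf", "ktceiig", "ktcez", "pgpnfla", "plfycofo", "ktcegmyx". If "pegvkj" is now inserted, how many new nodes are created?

The longest prefix of "pegvkj" already in the trie is "peg" (length 3).
New nodes needed: |"pegvkj"| − 3 = 6 − 3 = 3.

3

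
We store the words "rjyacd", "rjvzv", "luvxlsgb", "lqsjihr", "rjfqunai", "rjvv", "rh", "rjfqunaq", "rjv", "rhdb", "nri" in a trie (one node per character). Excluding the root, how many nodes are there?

Trie structure (* marks end of a word):
(root)
├─ l
│  ├─ q
│  │  └─ s
│  │     └─ j
│  │        └─ i
│  │           └─ h
│  │              └─ r *
│  └─ u
│     └─ v
│        └─ x
│           └─ l
│              └─ s
│                 └─ g
│                    └─ b *
├─ n
│  └─ r
│     └─ i *
└─ r
   ├─ h *
   │  └─ d
   │     └─ b *
   └─ j
      ├─ f
      │  └─ q
      │     └─ u
      │        └─ n
      │           └─ a
      │              ├─ i *
      │              └─ q *
      ├─ v *
      │  ├─ v *
      │  └─ z
      │     └─ v *
      └─ y
         └─ a
            └─ c
               └─ d *
Counting every labelled node above: 37.

37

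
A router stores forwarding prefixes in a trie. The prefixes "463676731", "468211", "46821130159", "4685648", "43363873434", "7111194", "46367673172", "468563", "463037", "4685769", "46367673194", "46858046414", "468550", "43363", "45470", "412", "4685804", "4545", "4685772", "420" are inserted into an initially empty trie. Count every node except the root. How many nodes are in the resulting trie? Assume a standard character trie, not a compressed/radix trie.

70

Count nodes per top-level branch (shared prefixes stored once):
  '4'-branch (412, 420, 43363, 43363873434, 4545, 45470, 463037, 463676731, 46367673172, 46367673194, 468211, 46821130159, 468550, 468563, 4685648, 4685769, 4685772, 4685804, 46858046414): 63 nodes
  '7'-branch (7111194): 7 nodes
Sum: 70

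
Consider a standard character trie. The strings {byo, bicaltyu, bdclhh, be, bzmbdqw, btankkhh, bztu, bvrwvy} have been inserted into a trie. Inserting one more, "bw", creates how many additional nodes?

Walking "bw" from the root, the first 1 characters ("b") follow existing edges; "w" is the first miss.
Each of the 1 remaining characters creates one node.

1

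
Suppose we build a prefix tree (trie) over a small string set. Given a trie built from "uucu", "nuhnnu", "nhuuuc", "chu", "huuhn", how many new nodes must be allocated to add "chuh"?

1

"chu" is already a path in the trie; the remaining "h" must be added.
So 4 − 3 = 1 new nodes.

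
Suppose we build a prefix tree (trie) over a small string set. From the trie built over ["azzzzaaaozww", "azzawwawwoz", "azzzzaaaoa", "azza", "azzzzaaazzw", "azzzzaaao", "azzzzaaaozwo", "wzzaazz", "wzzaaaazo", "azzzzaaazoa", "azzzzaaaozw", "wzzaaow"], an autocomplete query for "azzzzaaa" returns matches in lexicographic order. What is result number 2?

azzzzaaaoa

Words with prefix "azzzzaaa", in lexicographic order: "azzzzaaao", "azzzzaaaoa", "azzzzaaaozw", "azzzzaaaozwo", "azzzzaaaozww", "azzzzaaazoa", "azzzzaaazzw"
The 2nd is azzzzaaaoa.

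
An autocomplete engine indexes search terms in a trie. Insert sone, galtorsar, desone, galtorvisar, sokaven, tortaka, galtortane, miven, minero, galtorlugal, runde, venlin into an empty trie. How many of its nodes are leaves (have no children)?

A leaf is a node with no children — equivalently, the end of a word that is not a proper prefix of any other stored word.
Those words: "desone", "galtorlugal", "galtorsar", "galtortane", "galtorvisar", "minero", "miven", "runde", "sokaven", "sone", "tortaka", "venlin"
Leaf count: 12

12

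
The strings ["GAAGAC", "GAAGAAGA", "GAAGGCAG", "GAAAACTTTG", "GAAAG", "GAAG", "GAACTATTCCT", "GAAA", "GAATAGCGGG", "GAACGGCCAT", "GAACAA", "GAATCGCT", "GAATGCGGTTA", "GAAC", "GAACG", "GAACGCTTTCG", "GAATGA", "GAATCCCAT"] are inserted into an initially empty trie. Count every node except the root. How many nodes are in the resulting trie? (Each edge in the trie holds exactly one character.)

66

Count nodes per top-level branch (shared prefixes stored once):
  'G'-branch (GAAA, GAAAACTTTG, GAAAG, GAAC, GAACAA, GAACG, GAACGCTTTCG, GAACGGCCAT, GAACTATTCCT, GAAG, GAAGAAGA, GAAGAC, GAAGGCAG, GAATAGCGGG, GAATCCCAT, GAATCGCT, GAATGA, GAATGCGGTTA): 66 nodes
Sum: 66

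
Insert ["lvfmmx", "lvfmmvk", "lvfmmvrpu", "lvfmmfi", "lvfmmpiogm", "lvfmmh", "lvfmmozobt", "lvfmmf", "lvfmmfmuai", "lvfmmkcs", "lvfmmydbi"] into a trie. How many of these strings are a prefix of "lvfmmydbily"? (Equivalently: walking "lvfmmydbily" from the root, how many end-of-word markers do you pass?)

Check each prefix of "lvfmmydbily" against the stored set — each match is an end-marker on the path.
Prefixes of the query that are stored words: "lvfmmydbi"
Count: 1

1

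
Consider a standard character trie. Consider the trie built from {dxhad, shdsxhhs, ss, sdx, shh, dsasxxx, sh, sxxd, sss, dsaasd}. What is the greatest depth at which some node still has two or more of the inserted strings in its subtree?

Look for the deepest trie node that still has at least two words in its subtree.
e.g. "dsaasd" and "dsasxxx" share the prefix "dsa" of length 3; no pair shares a longer one.
Longest shared-prefix length: 3

3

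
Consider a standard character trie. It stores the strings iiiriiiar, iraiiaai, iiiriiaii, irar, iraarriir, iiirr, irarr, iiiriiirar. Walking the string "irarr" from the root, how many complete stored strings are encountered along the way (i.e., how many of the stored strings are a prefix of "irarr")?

Check each prefix of "irarr" against the stored set — each match is an end-marker on the path.
Prefixes of the query that are stored words: "irar", "irarr"
Count: 2

2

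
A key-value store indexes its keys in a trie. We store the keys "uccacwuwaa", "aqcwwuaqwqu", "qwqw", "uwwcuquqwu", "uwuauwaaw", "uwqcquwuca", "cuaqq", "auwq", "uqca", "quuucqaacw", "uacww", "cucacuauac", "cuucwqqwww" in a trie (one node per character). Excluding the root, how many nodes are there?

89

For each word, the new-node count is its length minus the longest prefix already in the trie:
  "uccacwuwaa" → 10 new (u, c, c, a, c, w, u, w, a, a)
  "aqcwwuaqwqu" → 11 new (a, q, c, w, w, u, a, q, w, q, u)
  "qwqw" → 4 new (q, w, q, w)
  "uwwcuquqwu" → prefix "u" already present; 9 new (w, w, c, u, q, u, q, w, u)
  "uwuauwaaw" → prefix "uw" already present; 7 new (u, a, u, w, a, a, w)
  "uwqcquwuca" → prefix "uw" already present; 8 new (q, c, q, u, w, u, c, a)
  "cuaqq" → 5 new (c, u, a, q, q)
  "auwq" → prefix "a" already present; 3 new (u, w, q)
  "uqca" → prefix "u" already present; 3 new (q, c, a)
  "quuucqaacw" → prefix "q" already present; 9 new (u, u, u, c, q, a, a, c, w)
  "uacww" → prefix "u" already present; 4 new (a, c, w, w)
  "cucacuauac" → prefix "cu" already present; 8 new (c, a, c, u, a, u, a, c)
  "cuucwqqwww" → prefix "cu" already present; 8 new (u, c, w, q, q, w, w, w)
Total nodes = 10 + 11 + 4 + 9 + 7 + 8 + 5 + 3 + 3 + 9 + 4 + 8 + 8 = 89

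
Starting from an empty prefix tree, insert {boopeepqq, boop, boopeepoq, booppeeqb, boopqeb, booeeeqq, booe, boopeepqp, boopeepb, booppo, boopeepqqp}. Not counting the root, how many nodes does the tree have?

28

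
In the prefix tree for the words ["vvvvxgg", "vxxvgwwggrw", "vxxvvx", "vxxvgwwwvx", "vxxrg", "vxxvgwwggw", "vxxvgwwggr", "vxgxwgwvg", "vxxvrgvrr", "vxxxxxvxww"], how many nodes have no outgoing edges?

9

A leaf is a node with no children — equivalently, the end of a word that is not a proper prefix of any other stored word.
Those words: "vvvvxgg", "vxgxwgwvg", "vxxrg", "vxxvgwwggrw", "vxxvgwwggw", "vxxvgwwwvx", "vxxvrgvrr", "vxxvvx", "vxxxxxvxww"
Leaf count: 9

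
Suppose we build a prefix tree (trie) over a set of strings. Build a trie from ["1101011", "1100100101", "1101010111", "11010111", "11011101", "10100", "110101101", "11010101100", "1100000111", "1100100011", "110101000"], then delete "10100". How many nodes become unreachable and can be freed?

A node on "10100"'s path can go only if nothing else ends at it or branches off below it.
The suffix "0100" (4 nodes) is used only by "10100"; the node for "1" still has the child "1", so pruning stops there.
Nodes removed: 4

4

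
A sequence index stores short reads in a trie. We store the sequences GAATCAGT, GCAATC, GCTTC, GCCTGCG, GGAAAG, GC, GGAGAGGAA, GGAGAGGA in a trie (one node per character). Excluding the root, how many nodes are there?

Count nodes per top-level branch (shared prefixes stored once):
  'G'-branch (GAATCAGT, GC, GCAATC, GCCTGCG, GCTTC, GGAAAG, GGAGAGGA, GGAGAGGAA): 32 nodes
Sum: 32

32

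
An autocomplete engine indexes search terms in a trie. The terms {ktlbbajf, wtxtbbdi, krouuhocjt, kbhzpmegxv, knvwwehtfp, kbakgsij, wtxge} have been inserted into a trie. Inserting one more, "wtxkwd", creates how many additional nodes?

Walking "wtxkwd" from the root, the first 3 characters ("wtx") follow existing edges; "k" is the first miss.
New nodes needed: |"wtxkwd"| − 3 = 6 − 3 = 3.

3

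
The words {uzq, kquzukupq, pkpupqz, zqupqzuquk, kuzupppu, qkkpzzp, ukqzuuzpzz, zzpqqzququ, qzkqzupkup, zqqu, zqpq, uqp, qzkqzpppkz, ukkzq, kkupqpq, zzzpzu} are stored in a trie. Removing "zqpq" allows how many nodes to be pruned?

2

A node on "zqpq"'s path can go only if nothing else ends at it or branches off below it.
The suffix "pq" (2 nodes) is used only by "zqpq"; the node for "zq" still has the child "u", so pruning stops there.
Nodes removed: 2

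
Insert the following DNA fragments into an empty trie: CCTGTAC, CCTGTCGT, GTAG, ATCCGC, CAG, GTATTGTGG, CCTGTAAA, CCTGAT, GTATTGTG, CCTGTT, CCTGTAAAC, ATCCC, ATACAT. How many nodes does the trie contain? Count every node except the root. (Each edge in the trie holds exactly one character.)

Count nodes per top-level branch (shared prefixes stored once):
  'A'-branch (ATACAT, ATCCC, ATCCGC): 11 nodes
  'C'-branch (CAG, CCTGAT, CCTGTAAA, CCTGTAAAC, CCTGTAC, CCTGTCGT, CCTGTT): 18 nodes
  'G'-branch (GTAG, GTATTGTG, GTATTGTGG): 10 nodes
Sum: 39

39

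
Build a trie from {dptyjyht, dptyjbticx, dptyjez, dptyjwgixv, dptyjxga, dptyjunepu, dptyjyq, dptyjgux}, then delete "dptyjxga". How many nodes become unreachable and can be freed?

3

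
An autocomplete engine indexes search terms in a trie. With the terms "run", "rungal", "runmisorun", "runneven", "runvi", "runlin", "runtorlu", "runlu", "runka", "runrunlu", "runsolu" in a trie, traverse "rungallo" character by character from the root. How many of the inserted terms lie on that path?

2

Walk "rungallo" from the root; an end-of-word marker is hit whenever a stored word is a prefix of "rungallo".
Prefixes of the query that are stored words: "run", "rungal"
Count: 2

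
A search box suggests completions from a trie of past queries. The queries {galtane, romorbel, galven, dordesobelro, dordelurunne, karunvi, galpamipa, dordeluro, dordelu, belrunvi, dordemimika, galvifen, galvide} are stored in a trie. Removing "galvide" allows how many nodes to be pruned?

2

Walk "galvide" from the leaf back toward the root, removing each node that no remaining word uses.
The suffix "de" (2 nodes) is used only by "galvide"; the node for "galvi" still has the child "f", so pruning stops there.
Nodes removed: 2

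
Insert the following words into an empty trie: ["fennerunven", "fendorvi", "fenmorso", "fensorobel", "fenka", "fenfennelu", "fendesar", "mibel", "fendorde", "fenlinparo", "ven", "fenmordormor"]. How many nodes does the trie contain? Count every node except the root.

Insert word by word; a character creates a node only if that edge doesn't already exist:
  "fennerunven" → 11 new (f, e, n, n, e, r, u, n, v, e, n)
  "fendorvi" → prefix "fen" already present; 5 new (d, o, r, v, i)
  "fenmorso" → prefix "fen" already present; 5 new (m, o, r, s, o)
  "fensorobel" → prefix "fen" already present; 7 new (s, o, r, o, b, e, l)
  "fenka" → prefix "fen" already present; 2 new (k, a)
  "fenfennelu" → prefix "fen" already present; 7 new (f, e, n, n, e, l, u)
  "fendesar" → prefix "fend" already present; 4 new (e, s, a, r)
  "mibel" → 5 new (m, i, b, e, l)
  "fendorde" → prefix "fendor" already present; 2 new (d, e)
  "fenlinparo" → prefix "fen" already present; 7 new (l, i, n, p, a, r, o)
  "ven" → 3 new (v, e, n)
  "fenmordormor" → prefix "fenmor" already present; 6 new (d, o, r, m, o, r)
Total nodes = 11 + 5 + 5 + 7 + 2 + 7 + 4 + 5 + 2 + 7 + 3 + 6 = 64

64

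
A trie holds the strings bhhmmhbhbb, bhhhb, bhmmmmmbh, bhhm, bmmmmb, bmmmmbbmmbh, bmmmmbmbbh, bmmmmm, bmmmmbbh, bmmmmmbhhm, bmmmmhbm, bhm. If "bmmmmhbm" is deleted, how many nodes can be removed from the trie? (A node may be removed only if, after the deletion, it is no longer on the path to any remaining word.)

A node on "bmmmmhbm"'s path can go only if nothing else ends at it or branches off below it.
The suffix "hbm" (3 nodes) is used only by "bmmmmhbm"; the node for "bmmmm" still has the child "b", so pruning stops there.
Nodes removed: 3

3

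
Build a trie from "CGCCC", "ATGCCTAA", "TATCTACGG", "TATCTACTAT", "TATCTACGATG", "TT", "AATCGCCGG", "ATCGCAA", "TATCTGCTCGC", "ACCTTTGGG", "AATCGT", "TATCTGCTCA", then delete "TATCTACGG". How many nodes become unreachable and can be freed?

1

After clearing the end-marker at "TATCTACGG", prune upward until reaching a node still needed by another word.
The suffix "G" (1 node) is used only by "TATCTACGG"; the node for "TATCTACG" still has the child "A", so pruning stops there.
Nodes removed: 1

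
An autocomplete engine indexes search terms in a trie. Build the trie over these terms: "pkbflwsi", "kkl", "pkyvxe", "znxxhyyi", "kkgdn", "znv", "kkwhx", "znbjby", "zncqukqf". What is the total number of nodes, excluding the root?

Trie structure (* marks end of a word):
(root)
├─ k
│  └─ k
│     ├─ g
│     │  └─ d
│     │     └─ n *
│     ├─ l *
│     └─ w
│        └─ h
│           └─ x *
├─ p
│  └─ k
│     ├─ b
│     │  └─ f
│     │     └─ l
│     │        └─ w
│     │           └─ s
│     │              └─ i *
│     └─ y
│        └─ v
│           └─ x
│              └─ e *
└─ z
   └─ n
      ├─ b
      │  └─ j
      │     └─ b
      │        └─ y *
      ├─ c
      │  └─ q
      │     └─ u
      │        └─ k
      │           └─ q
      │              └─ f *
      ├─ v *
      └─ x
         └─ x
            └─ h
               └─ y
                  └─ y
                     └─ i *
Counting every labelled node above: 40.

40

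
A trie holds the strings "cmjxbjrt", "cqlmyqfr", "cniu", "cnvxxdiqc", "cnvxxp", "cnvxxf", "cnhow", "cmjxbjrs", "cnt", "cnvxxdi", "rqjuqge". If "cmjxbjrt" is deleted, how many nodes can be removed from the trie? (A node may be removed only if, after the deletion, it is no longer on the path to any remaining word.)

1

Walk "cmjxbjrt" from the leaf back toward the root, removing each node that no remaining word uses.
The suffix "t" (1 node) is used only by "cmjxbjrt"; the node for "cmjxbjr" still has the child "s", so pruning stops there.
Nodes removed: 1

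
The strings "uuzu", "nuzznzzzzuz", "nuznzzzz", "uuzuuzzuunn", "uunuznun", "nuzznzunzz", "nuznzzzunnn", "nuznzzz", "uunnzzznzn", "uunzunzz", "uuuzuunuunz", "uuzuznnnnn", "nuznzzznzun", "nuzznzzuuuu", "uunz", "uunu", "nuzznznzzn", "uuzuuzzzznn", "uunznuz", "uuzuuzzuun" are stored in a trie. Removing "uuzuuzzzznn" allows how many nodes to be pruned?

4

A node on "uuzuuzzzznn"'s path can go only if nothing else ends at it or branches off below it.
The suffix "zznn" (4 nodes) is used only by "uuzuuzzzznn"; the node for "uuzuuzz" still has the child "u", so pruning stops there.
Nodes removed: 4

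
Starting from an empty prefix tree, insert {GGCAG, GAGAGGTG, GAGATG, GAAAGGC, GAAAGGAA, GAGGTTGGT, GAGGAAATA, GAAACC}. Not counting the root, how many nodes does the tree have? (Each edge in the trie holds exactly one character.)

34

For each word, the new-node count is its length minus the longest prefix already in the trie:
  "GGCAG" → 5 new (G, G, C, A, G)
  "GAGAGGTG" → prefix "G" already present; 7 new (A, G, A, G, G, T, G)
  "GAGATG" → prefix "GAGA" already present; 2 new (T, G)
  "GAAAGGC" → prefix "GA" already present; 5 new (A, A, G, G, C)
  "GAAAGGAA" → prefix "GAAAGG" already present; 2 new (A, A)
  "GAGGTTGGT" → prefix "GAG" already present; 6 new (G, T, T, G, G, T)
  "GAGGAAATA" → prefix "GAGG" already present; 5 new (A, A, A, T, A)
  "GAAACC" → prefix "GAAA" already present; 2 new (C, C)
Total nodes = 5 + 7 + 2 + 5 + 2 + 6 + 5 + 2 = 34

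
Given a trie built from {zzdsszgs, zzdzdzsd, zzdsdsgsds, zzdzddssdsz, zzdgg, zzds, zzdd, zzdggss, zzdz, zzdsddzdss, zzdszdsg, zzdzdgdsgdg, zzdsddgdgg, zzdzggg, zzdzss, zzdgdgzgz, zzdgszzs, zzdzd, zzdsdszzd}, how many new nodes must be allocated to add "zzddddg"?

The longest prefix of "zzddddg" already in the trie is "zzdd" (length 4).
New nodes needed: |"zzddddg"| − 4 = 7 − 4 = 3.

3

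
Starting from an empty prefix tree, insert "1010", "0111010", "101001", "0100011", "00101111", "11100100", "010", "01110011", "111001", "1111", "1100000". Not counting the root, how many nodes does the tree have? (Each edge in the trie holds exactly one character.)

41

For each word, the new-node count is its length minus the longest prefix already in the trie:
  "1010" → 4 new (1, 0, 1, 0)
  "0111010" → 7 new (0, 1, 1, 1, 0, 1, 0)
  "101001" → prefix "1010" already present; 2 new (0, 1)
  "0100011" → prefix "01" already present; 5 new (0, 0, 0, 1, 1)
  "00101111" → prefix "0" already present; 7 new (0, 1, 0, 1, 1, 1, 1)
  "11100100" → prefix "1" already present; 7 new (1, 1, 0, 0, 1, 0, 0)
  "010" → prefix "010" already present; 0 new (none)
  "01110011" → prefix "01110" already present; 3 new (0, 1, 1)
  "111001" → prefix "111001" already present; 0 new (none)
  "1111" → prefix "111" already present; 1 new (1)
  "1100000" → prefix "11" already present; 5 new (0, 0, 0, 0, 0)
Total nodes = 4 + 7 + 2 + 5 + 7 + 7 + 0 + 3 + 0 + 1 + 5 = 41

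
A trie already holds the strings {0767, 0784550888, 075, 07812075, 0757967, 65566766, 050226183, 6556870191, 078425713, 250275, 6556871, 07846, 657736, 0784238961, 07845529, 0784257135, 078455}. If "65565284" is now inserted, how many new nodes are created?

4

The longest prefix of "65565284" already in the trie is "6556" (length 4).
New nodes needed: |"65565284"| − 4 = 8 − 4 = 4.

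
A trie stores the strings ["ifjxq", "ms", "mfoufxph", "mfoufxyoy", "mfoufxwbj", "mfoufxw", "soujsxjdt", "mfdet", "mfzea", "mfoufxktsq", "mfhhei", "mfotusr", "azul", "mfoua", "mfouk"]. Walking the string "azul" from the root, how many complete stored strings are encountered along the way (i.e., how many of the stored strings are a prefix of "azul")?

1

Traverse "azul" character by character; count nodes along the way that are marked as word ends.
Prefixes of the query that are stored words: "azul"
Count: 1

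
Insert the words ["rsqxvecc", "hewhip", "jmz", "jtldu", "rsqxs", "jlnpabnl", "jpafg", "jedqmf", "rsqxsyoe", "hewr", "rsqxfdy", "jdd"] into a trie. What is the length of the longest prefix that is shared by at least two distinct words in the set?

Look for the deepest trie node that still has at least two words in its subtree.
"rsqxs" and "rsqxsyoe" agree on "rsqxs" (5 characters) before diverging; nothing deeper is shared.
Longest shared-prefix length: 5

5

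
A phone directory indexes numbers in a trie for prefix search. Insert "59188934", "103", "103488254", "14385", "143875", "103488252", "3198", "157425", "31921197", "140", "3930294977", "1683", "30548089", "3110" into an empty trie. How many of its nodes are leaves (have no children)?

13

Leaves are exactly the stored words that no other stored word extends.
Those words: "103488252", "103488254", "140", "14385", "143875", "157425", "1683", "30548089", "3110", "31921197", "3198", "3930294977", "59188934"
Leaf count: 13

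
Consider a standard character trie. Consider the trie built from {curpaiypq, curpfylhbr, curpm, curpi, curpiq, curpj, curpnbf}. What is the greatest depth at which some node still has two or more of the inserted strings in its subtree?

5

The deepest shared node is where two words last agree before diverging.
"curpi" and "curpiq" agree on "curpi" (5 characters) before diverging; nothing deeper is shared.
Longest shared-prefix length: 5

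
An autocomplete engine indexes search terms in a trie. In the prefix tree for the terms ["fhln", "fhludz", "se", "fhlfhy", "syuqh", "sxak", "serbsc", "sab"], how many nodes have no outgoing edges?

7

A leaf is a node with no children — equivalently, the end of a word that is not a proper prefix of any other stored word.
Those words: "fhlfhy", "fhln", "fhludz", "sab", "serbsc", "sxak", "syuqh"
Leaf count: 7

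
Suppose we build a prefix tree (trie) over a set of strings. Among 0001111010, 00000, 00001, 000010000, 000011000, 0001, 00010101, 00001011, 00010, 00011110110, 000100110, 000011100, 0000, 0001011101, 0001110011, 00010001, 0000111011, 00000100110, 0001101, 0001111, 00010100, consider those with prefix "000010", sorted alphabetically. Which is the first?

DFS of the "000010" subtree visits, in order: "000010000", "00001011"
Position 1: 000010000

000010000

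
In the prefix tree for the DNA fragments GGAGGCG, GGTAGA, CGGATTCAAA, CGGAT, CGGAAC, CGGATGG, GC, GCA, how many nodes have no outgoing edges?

Leaves are exactly the stored words that no other stored word extends.
Those words: "CGGAAC", "CGGATGG", "CGGATTCAAA", "GCA", "GGAGGCG", "GGTAGA"
Leaf count: 6

6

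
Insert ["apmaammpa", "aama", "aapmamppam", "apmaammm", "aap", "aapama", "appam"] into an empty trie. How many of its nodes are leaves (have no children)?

A leaf is a node with no children — equivalently, the end of a word that is not a proper prefix of any other stored word.
Those words: "aama", "aapama", "aapmamppam", "apmaammm", "apmaammpa", "appam"
Leaf count: 6

6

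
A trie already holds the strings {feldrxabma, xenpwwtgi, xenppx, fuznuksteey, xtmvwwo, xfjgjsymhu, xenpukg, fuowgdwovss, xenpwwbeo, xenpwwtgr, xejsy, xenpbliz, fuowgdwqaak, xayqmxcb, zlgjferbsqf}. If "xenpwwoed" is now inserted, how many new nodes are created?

Walking "xenpwwoed" from the root, the first 6 characters ("xenpww") follow existing edges; "o" is the first miss.
New nodes needed: |"xenpwwoed"| − 6 = 9 − 6 = 3.

3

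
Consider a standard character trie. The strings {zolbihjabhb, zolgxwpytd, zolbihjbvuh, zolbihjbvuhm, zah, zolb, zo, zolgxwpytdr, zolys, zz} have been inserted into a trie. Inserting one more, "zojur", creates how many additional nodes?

"zo" is already a path in the trie; the remaining "jur" must be added.
New nodes needed: |"zojur"| − 2 = 5 − 2 = 3.

3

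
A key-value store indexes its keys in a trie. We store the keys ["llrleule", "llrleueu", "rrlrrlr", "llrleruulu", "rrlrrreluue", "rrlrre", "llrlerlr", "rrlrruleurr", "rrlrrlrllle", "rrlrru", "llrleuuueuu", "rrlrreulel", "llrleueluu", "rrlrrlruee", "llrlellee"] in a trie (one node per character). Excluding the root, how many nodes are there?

For each word, the new-node count is its length minus the longest prefix already in the trie:
  "llrleule" → 8 new (l, l, r, l, e, u, l, e)
  "llrleueu" → prefix "llrleu" already present; 2 new (e, u)
  "rrlrrlr" → 7 new (r, r, l, r, r, l, r)
  "llrleruulu" → prefix "llrle" already present; 5 new (r, u, u, l, u)
  "rrlrrreluue" → prefix "rrlrr" already present; 6 new (r, e, l, u, u, e)
  "rrlrre" → prefix "rrlrr" already present; 1 new (e)
  "llrlerlr" → prefix "llrler" already present; 2 new (l, r)
  "rrlrruleurr" → prefix "rrlrr" already present; 6 new (u, l, e, u, r, r)
  "rrlrrlrllle" → prefix "rrlrrlr" already present; 4 new (l, l, l, e)
  "rrlrru" → prefix "rrlrru" already present; 0 new (none)
  "llrleuuueuu" → prefix "llrleu" already present; 5 new (u, u, e, u, u)
  "rrlrreulel" → prefix "rrlrre" already present; 4 new (u, l, e, l)
  "llrleueluu" → prefix "llrleue" already present; 3 new (l, u, u)
  "rrlrrlruee" → prefix "rrlrrlr" already present; 3 new (u, e, e)
  "llrlellee" → prefix "llrle" already present; 4 new (l, l, e, e)
Total nodes = 8 + 2 + 7 + 5 + 6 + 1 + 2 + 6 + 4 + 0 + 5 + 4 + 3 + 3 + 4 = 60

60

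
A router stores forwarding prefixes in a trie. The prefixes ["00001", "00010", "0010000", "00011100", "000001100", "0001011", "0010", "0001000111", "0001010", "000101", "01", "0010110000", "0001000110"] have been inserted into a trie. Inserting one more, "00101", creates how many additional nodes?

0

Every character of "00101" already lies on an existing path (it is a prefix of some stored word).
No new nodes are needed: 0.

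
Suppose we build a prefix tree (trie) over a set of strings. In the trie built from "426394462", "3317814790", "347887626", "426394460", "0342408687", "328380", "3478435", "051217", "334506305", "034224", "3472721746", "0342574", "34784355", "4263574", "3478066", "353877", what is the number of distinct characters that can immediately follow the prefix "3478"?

The children of the "3478" node are the distinct next characters among strings starting with "3478".
Characters that immediately follow "3478" among the stored strings: {0, 4, 8}.
That node has 3 child edges.

3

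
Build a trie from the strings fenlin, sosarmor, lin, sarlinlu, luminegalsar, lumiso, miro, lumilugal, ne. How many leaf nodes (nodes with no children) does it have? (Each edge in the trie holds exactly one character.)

A leaf is a node with no children — equivalently, the end of a word that is not a proper prefix of any other stored word.
Those words: "fenlin", "lin", "lumilugal", "luminegalsar", "lumiso", "miro", "ne", "sarlinlu", "sosarmor"
Leaf count: 9

9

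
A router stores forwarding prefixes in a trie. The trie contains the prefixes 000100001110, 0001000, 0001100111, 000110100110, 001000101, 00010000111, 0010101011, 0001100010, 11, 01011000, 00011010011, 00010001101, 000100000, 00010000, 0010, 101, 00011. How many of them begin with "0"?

Traverse to the node for "0", then collect every word in that subtree.
Words under "0": 0001000, 00010000, 000100000, 00010000111, 000100001110, 00010001101, 00011, 0001100010, 0001100111, 00011010011, 000110100110, 0010, 001000101, 0010101011, 01011000
Count: 15

15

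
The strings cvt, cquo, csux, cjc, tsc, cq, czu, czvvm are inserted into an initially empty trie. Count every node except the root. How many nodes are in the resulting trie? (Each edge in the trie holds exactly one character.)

Count nodes per top-level branch (shared prefixes stored once):
  'c'-branch (cjc, cq, cquo, csux, cvt, czu, czvvm): 16 nodes
  't'-branch (tsc): 3 nodes
Sum: 19

19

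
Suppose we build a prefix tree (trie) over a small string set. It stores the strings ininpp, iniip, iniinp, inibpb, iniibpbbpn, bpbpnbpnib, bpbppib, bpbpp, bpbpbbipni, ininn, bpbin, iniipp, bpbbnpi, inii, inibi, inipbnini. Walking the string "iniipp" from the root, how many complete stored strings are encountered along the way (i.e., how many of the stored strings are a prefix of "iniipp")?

3

Traverse "iniipp" character by character; count nodes along the way that are marked as word ends.
Prefixes of the query that are stored words: "inii", "iniip", "iniipp"
Count: 3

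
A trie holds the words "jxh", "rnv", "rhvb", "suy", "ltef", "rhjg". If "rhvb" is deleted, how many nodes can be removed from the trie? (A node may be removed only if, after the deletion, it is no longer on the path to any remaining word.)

A node on "rhvb"'s path can go only if nothing else ends at it or branches off below it.
The suffix "vb" (2 nodes) is used only by "rhvb"; the node for "rh" still has the child "j", so pruning stops there.
Nodes removed: 2

2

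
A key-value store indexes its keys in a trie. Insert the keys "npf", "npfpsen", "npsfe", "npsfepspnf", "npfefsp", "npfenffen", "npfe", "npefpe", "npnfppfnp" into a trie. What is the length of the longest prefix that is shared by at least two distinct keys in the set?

The deepest shared node is where two words last agree before diverging.
"npsfe" and "npsfepspnf" agree on "npsfe" (5 characters) before diverging; nothing deeper is shared.
Longest shared-prefix length: 5

5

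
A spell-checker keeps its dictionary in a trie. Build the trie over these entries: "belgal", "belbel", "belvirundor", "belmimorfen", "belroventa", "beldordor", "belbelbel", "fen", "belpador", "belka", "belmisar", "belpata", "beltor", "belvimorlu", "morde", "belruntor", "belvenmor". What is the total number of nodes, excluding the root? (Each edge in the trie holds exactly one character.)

Insert word by word; a character creates a node only if that edge doesn't already exist:
  "belgal" → 6 new (b, e, l, g, a, l)
  "belbel" → prefix "bel" already present; 3 new (b, e, l)
  "belvirundor" → prefix "bel" already present; 8 new (v, i, r, u, n, d, o, r)
  "belmimorfen" → prefix "bel" already present; 8 new (m, i, m, o, r, f, e, n)
  "belroventa" → prefix "bel" already present; 7 new (r, o, v, e, n, t, a)
  "beldordor" → prefix "bel" already present; 6 new (d, o, r, d, o, r)
  "belbelbel" → prefix "belbel" already present; 3 new (b, e, l)
  "fen" → 3 new (f, e, n)
  "belpador" → prefix "bel" already present; 5 new (p, a, d, o, r)
  "belka" → prefix "bel" already present; 2 new (k, a)
  "belmisar" → prefix "belmi" already present; 3 new (s, a, r)
  "belpata" → prefix "belpa" already present; 2 new (t, a)
  "beltor" → prefix "bel" already present; 3 new (t, o, r)
  "belvimorlu" → prefix "belvi" already present; 5 new (m, o, r, l, u)
  "morde" → 5 new (m, o, r, d, e)
  "belruntor" → prefix "belr" already present; 5 new (u, n, t, o, r)
  "belvenmor" → prefix "belv" already present; 5 new (e, n, m, o, r)
Total nodes = 6 + 3 + 8 + 8 + 7 + 6 + 3 + 3 + 5 + 2 + 3 + 2 + 3 + 5 + 5 + 5 + 5 = 79

79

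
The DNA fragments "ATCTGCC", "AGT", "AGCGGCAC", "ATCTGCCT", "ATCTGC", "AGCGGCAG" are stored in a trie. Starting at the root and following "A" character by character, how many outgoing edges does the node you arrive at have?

Follow the path "A" to its node, then look at its outgoing edges.
Distinct next characters after "A": G, T.
That node has 2 child edges.

2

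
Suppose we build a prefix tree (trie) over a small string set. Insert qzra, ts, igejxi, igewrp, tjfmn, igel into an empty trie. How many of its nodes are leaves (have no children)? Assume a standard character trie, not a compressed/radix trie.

6

A leaf is a node with no children — equivalently, the end of a word that is not a proper prefix of any other stored word.
Those words: "igejxi", "igel", "igewrp", "qzra", "tjfmn", "ts"
Leaf count: 6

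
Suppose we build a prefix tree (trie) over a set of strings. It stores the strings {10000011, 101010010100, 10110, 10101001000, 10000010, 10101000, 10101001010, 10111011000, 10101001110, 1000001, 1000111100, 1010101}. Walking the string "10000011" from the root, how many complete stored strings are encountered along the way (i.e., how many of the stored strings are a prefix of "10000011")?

Walk "10000011" from the root; an end-of-word marker is hit whenever a stored word is a prefix of "10000011".
Prefixes of the query that are stored words: "1000001", "10000011"
Count: 2

2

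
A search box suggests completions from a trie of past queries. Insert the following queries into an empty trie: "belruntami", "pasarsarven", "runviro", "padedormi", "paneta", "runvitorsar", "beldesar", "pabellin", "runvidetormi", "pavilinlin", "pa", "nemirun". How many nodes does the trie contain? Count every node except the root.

Insert word by word; a character creates a node only if that edge doesn't already exist:
  "belruntami" → 10 new (b, e, l, r, u, n, t, a, m, i)
  "pasarsarven" → 11 new (p, a, s, a, r, s, a, r, v, e, n)
  "runviro" → 7 new (r, u, n, v, i, r, o)
  "padedormi" → prefix "pa" already present; 7 new (d, e, d, o, r, m, i)
  "paneta" → prefix "pa" already present; 4 new (n, e, t, a)
  "runvitorsar" → prefix "runvi" already present; 6 new (t, o, r, s, a, r)
  "beldesar" → prefix "bel" already present; 5 new (d, e, s, a, r)
  "pabellin" → prefix "pa" already present; 6 new (b, e, l, l, i, n)
  "runvidetormi" → prefix "runvi" already present; 7 new (d, e, t, o, r, m, i)
  "pavilinlin" → prefix "pa" already present; 8 new (v, i, l, i, n, l, i, n)
  "pa" → prefix "pa" already present; 0 new (none)
  "nemirun" → 7 new (n, e, m, i, r, u, n)
Total nodes = 10 + 11 + 7 + 7 + 4 + 6 + 5 + 6 + 7 + 8 + 0 + 7 = 78

78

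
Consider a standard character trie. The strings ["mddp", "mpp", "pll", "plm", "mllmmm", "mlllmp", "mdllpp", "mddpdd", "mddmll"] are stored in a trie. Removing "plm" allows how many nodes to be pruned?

A node on "plm"'s path can go only if nothing else ends at it or branches off below it.
The suffix "m" (1 node) is used only by "plm"; the node for "pl" still has the child "l", so pruning stops there.
Nodes removed: 1

1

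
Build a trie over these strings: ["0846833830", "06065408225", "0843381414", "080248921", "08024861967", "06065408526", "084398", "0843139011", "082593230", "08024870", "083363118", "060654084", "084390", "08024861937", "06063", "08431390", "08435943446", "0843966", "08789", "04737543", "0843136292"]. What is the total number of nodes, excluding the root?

Trace insertions, counting only characters that open a new branch:
  "0846833830" → 10 new (0, 8, 4, 6, 8, 3, 3, 8, 3, 0)
  "06065408225" → prefix "0" already present; 10 new (6, 0, 6, 5, 4, 0, 8, 2, 2, 5)
  "0843381414" → prefix "084" already present; 7 new (3, 3, 8, 1, 4, 1, 4)
  "080248921" → prefix "08" already present; 7 new (0, 2, 4, 8, 9, 2, 1)
  "08024861967" → prefix "080248" already present; 5 new (6, 1, 9, 6, 7)
  "06065408526" → prefix "06065408" already present; 3 new (5, 2, 6)
  "084398" → prefix "0843" already present; 2 new (9, 8)
  "0843139011" → prefix "0843" already present; 6 new (1, 3, 9, 0, 1, 1)
  "082593230" → prefix "08" already present; 7 new (2, 5, 9, 3, 2, 3, 0)
  "08024870" → prefix "080248" already present; 2 new (7, 0)
  "083363118" → prefix "08" already present; 7 new (3, 3, 6, 3, 1, 1, 8)
  "060654084" → prefix "06065408" already present; 1 new (4)
  "084390" → prefix "08439" already present; 1 new (0)
  "08024861937" → prefix "080248619" already present; 2 new (3, 7)
  "06063" → prefix "0606" already present; 1 new (3)
  "08431390" → prefix "08431390" already present; 0 new (none)
  "08435943446" → prefix "0843" already present; 7 new (5, 9, 4, 3, 4, 4, 6)
  "0843966" → prefix "08439" already present; 2 new (6, 6)
  "08789" → prefix "08" already present; 3 new (7, 8, 9)
  "04737543" → prefix "0" already present; 7 new (4, 7, 3, 7, 5, 4, 3)
  "0843136292" → prefix "084313" already present; 4 new (6, 2, 9, 2)
Total nodes = 10 + 10 + 7 + 7 + 5 + 3 + 2 + 6 + 7 + 2 + 7 + 1 + 1 + 2 + 1 + 0 + 7 + 2 + 3 + 7 + 4 = 94

94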